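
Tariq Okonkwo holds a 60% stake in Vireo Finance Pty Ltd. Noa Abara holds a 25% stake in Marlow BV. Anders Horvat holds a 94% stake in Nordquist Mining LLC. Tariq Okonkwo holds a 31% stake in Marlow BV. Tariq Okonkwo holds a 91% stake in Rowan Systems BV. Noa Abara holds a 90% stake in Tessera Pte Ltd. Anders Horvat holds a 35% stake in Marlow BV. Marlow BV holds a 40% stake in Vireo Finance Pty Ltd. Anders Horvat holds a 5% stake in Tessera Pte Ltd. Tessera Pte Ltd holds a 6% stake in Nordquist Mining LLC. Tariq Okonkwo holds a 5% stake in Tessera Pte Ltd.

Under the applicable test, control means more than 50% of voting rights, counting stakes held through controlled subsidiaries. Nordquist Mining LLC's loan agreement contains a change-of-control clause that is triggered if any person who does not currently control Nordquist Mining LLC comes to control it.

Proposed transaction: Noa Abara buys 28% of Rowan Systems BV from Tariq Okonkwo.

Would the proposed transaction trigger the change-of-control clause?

No

The purchase adds only to Noa's holdings (Tariq's stake shrinks), so Noa is the only person who could newly come to control Nordquist.
Noa holds 90% of Tessera, so Noa controls Tessera.
In Nordquist, Noa's side holds only 6%, not > 50%.
So before the transaction, Noa does not control Nordquist.
After the purchase, Noa holds 28% of Rowan directly, and Tariq's stake falls to 63%.
Noa's side now holds 28% of Rowan, not > 50%, so Noa still does not control Rowan.
After the transaction, Noa's side holds 6% of Nordquist, not > 50%, so Noa still does not control Nordquist.
No new person acquires control, so the clause is not triggered.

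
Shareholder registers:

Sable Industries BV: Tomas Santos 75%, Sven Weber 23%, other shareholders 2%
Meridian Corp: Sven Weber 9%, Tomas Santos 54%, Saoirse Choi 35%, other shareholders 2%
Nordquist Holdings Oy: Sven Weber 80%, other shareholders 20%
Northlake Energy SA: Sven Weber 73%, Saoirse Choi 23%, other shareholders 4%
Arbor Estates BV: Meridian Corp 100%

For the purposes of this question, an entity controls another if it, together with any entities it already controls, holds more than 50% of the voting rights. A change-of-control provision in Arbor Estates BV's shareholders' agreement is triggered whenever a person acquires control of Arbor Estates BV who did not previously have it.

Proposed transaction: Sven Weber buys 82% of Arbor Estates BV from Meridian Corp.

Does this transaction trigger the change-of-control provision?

Yes

The purchase adds only to Sven's holdings (Meridian's stake shrinks), so Sven is the only person who could newly come to control Arbor.
Sven holds 80% of Nordquist, so Sven controls Nordquist.
Sven holds 73% of Northlake, so Sven controls Northlake.
Neither Sven nor any entity Sven controls holds any voting interest in Arbor.
So before the transaction, Sven does not control Arbor.
After the purchase, Sven holds 82% of Arbor directly, and Meridian's stake falls to 18%.
Sven holds 82% of Arbor, so Sven controls Arbor.
Sven did not control Arbor before and does after, so the clause is triggered.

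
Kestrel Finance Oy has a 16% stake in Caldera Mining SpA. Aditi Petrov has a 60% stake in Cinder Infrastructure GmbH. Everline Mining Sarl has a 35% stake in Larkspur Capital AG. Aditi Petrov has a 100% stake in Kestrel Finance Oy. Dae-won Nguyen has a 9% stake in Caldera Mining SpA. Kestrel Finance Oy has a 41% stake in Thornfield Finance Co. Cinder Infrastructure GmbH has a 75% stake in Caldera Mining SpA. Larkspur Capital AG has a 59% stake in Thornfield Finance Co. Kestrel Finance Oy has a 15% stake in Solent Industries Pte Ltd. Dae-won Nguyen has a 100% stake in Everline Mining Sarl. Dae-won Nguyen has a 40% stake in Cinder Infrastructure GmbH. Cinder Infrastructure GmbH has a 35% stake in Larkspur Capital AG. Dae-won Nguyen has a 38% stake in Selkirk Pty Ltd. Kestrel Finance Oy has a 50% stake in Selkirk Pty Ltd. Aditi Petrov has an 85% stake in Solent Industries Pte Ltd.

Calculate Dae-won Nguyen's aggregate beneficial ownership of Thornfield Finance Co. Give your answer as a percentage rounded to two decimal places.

28.91%

Dae-won reaches Thornfield along 2 paths.
Via Cinder → Larkspur: 40% × 35% × 59% = 8.26%.
Via Everline → Larkspur: 100% × 35% × 59% = 20.65%.
Total: 8.26% + 20.65% = 28.91%.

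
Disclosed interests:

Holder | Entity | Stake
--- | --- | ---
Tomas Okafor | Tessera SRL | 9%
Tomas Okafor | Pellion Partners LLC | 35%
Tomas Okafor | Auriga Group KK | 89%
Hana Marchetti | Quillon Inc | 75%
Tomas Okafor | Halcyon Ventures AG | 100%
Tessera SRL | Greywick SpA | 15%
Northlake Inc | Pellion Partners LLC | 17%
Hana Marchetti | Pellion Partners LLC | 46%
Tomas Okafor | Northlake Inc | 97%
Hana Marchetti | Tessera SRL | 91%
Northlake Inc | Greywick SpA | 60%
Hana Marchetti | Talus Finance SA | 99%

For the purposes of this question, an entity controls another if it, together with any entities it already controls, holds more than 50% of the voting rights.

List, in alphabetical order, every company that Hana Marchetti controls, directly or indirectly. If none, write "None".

Quillon Inc, Talus Finance SA, Tessera SRL

Hana holds 91% of Tessera, so Hana controls Tessera.
Hana holds 75% of Quillon, so Hana controls Quillon.
Hana holds 99% of Talus, so Hana controls Talus.
No other company's threshold is met.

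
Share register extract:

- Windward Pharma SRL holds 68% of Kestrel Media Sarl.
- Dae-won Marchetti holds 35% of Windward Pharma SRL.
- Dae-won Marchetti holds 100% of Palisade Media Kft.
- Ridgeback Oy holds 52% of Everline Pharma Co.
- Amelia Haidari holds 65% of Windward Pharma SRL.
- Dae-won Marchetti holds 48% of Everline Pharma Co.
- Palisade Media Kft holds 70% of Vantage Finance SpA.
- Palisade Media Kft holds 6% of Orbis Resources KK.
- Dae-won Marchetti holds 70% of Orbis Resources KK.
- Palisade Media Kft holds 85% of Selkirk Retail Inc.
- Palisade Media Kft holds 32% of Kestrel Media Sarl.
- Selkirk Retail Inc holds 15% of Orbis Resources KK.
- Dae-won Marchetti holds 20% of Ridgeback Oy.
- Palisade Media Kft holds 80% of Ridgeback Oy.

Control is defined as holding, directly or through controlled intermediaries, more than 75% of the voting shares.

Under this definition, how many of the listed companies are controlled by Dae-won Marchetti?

Dae-won holds 100% of Palisade, so Dae-won controls Palisade.
Dae-won and Palisade together hold 20% + 80% = 100% of Ridgeback, so Dae-won controls Ridgeback.
Palisade holds 85% of Selkirk, so Dae-won controls Selkirk.
Ridgeback and Dae-won together hold 52% + 48% = 100% of Everline, so Dae-won controls Everline.
Selkirk and Dae-won and Palisade together hold 15% + 70% + 6% = 91% of Orbis, so Dae-won controls Orbis.
No other company's threshold is met.
Dae-won controls 5 companies.

5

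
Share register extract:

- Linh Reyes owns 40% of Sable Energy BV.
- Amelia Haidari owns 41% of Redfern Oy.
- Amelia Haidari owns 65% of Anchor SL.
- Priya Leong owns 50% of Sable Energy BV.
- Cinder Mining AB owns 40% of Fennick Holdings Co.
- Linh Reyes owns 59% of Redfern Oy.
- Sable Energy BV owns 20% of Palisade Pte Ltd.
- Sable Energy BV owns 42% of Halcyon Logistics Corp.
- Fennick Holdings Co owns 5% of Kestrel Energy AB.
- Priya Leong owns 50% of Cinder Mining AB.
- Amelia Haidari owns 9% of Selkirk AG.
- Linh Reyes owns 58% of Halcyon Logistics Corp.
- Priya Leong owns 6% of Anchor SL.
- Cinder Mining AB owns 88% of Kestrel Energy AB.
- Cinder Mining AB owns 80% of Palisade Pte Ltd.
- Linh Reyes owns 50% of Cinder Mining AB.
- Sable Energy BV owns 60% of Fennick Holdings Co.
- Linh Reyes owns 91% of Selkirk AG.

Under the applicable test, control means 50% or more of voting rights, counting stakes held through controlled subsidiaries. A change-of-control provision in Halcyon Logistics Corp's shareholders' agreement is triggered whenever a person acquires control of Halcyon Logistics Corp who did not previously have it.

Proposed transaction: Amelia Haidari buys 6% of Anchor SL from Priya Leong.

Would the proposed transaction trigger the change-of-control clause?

The purchase adds only to Amelia's holdings (Priya's stake shrinks), so Amelia is the only person who could newly come to control Halcyon.
Amelia holds 65% of Anchor, so Amelia controls Anchor.
Neither Amelia nor any entity Amelia controls holds any voting interest in Halcyon.
So before the transaction, Amelia does not control Halcyon.
After the purchase, Amelia's direct stake in Anchor rises to 65% + 6% = 71%, and Priya's stake falls to 0%.
Amelia holds 71% of Anchor, so Amelia controls Anchor.
After the transaction, neither Amelia nor any entity Amelia controls holds a voting interest in Halcyon, so Amelia still does not control it.
No new person acquires control, so the clause is not triggered.

No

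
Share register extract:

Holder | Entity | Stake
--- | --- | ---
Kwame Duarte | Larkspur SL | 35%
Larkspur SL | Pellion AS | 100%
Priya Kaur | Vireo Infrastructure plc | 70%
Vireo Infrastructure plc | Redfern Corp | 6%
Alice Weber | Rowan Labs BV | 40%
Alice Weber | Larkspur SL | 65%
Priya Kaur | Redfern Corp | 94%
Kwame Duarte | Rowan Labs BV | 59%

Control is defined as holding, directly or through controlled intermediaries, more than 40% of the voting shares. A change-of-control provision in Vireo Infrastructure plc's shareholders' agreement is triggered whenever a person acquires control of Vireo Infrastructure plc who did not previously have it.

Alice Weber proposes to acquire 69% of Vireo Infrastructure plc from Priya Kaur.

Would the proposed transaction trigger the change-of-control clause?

The purchase adds only to Alice's holdings (Priya's stake shrinks), so Alice is the only person who could newly come to control Vireo.
Alice holds 65% of Larkspur, so Alice controls Larkspur.
Larkspur holds 100% of Pellion, so Alice controls Pellion.
Neither Alice nor any entity Alice controls holds any voting interest in Vireo.
So before the transaction, Alice does not control Vireo.
After the purchase, Alice holds 69% of Vireo directly, and Priya's stake falls to 1%.
Alice holds 69% of Vireo, so Alice controls Vireo.
Alice did not control Vireo before and does after, so the clause is triggered.

Yes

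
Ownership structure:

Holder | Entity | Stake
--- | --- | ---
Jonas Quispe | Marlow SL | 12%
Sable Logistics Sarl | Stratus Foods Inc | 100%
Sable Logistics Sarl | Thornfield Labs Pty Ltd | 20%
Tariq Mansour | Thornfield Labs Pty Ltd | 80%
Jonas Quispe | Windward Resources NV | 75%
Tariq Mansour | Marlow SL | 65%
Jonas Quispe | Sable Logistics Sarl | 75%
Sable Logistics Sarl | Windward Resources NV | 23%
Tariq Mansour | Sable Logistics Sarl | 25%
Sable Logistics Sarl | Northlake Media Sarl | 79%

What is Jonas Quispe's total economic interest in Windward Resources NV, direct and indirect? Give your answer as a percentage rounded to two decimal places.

Jonas reaches Windward along 2 paths.
Direct stake: 75% = 75%.
Via Sable: 75% × 23% = 17.25%.
Total: 75% + 17.25% = 92.25%.

92.25%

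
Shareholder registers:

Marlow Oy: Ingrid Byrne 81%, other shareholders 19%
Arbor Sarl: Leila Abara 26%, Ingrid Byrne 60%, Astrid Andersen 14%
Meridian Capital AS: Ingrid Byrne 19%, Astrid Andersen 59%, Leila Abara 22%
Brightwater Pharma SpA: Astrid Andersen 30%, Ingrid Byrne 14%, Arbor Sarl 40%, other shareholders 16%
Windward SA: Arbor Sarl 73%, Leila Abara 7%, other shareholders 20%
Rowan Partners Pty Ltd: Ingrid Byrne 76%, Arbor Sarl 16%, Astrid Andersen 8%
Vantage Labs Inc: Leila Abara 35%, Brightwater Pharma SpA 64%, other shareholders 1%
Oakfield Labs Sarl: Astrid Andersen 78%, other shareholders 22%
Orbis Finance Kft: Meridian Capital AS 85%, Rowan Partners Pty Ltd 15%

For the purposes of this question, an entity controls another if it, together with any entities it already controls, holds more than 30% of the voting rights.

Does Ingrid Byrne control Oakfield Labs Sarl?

Ingrid holds 81% of Marlow, so Ingrid controls Marlow.
Ingrid holds 60% of Arbor, so Ingrid controls Arbor.
Ingrid and Arbor together hold 14% + 40% = 54% of Brightwater, so Ingrid controls Brightwater.
Arbor holds 73% of Windward, so Ingrid controls Windward.
Ingrid and Arbor together hold 76% + 16% = 92% of Rowan, so Ingrid controls Rowan.
Brightwater holds 64% of Vantage, so Ingrid controls Vantage.
Neither Ingrid nor any entity Ingrid controls holds any voting interest in Oakfield.
So Ingrid does not control Oakfield.

No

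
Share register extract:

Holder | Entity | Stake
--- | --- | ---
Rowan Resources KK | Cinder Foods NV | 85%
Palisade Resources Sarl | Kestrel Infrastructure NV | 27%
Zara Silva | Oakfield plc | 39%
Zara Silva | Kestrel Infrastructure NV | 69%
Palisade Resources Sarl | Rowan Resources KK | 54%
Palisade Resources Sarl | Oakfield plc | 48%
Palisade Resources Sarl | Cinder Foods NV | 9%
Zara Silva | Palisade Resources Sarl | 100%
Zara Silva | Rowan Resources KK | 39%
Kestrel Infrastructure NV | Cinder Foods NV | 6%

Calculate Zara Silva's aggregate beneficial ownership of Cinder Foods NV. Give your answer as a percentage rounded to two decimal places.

Zara reaches Cinder along 5 paths.
Via Kestrel: 69% × 6% = 4.14%.
Via Palisade → Kestrel: 100% × 27% × 6% = 1.62%.
Via Palisade: 100% × 9% = 9%.
Via Palisade → Rowan: 100% × 54% × 85% = 45.9%.
Via Rowan: 39% × 85% = 33.15%.
Total: 4.14% + 1.62% + 9% + 45.9% + 33.15% = 93.81%.

93.81%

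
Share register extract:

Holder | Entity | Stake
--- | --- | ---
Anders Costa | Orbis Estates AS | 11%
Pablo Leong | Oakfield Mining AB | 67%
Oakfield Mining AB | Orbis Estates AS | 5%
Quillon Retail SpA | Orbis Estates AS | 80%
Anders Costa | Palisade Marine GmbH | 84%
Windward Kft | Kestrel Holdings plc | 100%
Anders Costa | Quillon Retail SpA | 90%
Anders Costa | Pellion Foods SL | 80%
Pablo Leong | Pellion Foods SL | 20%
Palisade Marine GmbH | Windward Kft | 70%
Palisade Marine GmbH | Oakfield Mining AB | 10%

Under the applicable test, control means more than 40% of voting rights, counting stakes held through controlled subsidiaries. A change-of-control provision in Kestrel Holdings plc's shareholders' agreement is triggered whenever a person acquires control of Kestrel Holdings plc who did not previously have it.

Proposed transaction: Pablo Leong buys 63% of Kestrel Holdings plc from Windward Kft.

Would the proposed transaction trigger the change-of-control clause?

Yes

The purchase adds only to Pablo's holdings (Windward's stake shrinks), so Pablo is the only person who could newly come to control Kestrel.
Pablo holds 67% of Oakfield, so Pablo controls Oakfield.
Neither Pablo nor any entity Pablo controls holds any voting interest in Kestrel.
So before the transaction, Pablo does not control Kestrel.
After the purchase, Pablo holds 63% of Kestrel directly, and Windward's stake falls to 37%.
Pablo holds 63% of Kestrel, so Pablo controls Kestrel.
Pablo did not control Kestrel before and does after, so the clause is triggered.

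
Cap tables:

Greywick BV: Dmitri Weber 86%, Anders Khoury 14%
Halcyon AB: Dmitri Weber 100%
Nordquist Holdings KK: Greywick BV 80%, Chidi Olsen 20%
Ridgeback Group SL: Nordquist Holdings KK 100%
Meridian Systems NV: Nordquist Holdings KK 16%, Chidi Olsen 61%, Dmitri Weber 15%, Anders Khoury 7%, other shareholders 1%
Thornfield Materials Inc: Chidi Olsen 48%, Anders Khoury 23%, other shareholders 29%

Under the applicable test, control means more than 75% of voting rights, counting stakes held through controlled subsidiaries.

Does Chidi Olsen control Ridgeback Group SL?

Chidi's largest direct stake is 61% in Meridian, which does not meet the threshold, so Chidi controls no company.
Neither Chidi nor any entity Chidi controls holds any voting interest in Ridgeback.
So Chidi does not control Ridgeback.

No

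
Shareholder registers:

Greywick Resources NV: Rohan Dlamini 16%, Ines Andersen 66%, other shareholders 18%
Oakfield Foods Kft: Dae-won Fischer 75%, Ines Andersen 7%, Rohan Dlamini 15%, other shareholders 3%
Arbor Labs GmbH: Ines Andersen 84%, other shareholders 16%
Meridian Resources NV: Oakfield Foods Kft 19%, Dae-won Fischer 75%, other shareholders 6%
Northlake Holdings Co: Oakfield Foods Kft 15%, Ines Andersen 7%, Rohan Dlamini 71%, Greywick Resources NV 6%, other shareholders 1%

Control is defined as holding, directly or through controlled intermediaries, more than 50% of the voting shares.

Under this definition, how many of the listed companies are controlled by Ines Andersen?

2

Ines holds 66% of Greywick, so Ines controls Greywick.
Ines holds 84% of Arbor, so Ines controls Arbor.
No other company's threshold is met.
Ines controls 2 companies.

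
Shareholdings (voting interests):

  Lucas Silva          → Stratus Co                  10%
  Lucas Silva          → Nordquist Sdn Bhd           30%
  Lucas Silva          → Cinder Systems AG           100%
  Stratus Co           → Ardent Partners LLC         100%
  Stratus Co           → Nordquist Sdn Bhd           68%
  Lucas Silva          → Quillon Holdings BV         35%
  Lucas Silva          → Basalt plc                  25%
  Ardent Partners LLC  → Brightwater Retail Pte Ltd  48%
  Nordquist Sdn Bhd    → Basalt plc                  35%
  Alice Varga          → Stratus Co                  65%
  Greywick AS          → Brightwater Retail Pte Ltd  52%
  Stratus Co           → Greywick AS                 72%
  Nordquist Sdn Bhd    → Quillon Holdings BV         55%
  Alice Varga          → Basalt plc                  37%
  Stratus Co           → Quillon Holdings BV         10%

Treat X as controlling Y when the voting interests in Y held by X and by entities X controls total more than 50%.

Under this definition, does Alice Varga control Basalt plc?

Yes

Alice holds 65% of Stratus, so Alice controls Stratus.
Stratus holds 68% of Nordquist, so Alice controls Nordquist.
Nordquist and Alice together hold 35% + 37% = 72% of Basalt, so Alice controls Basalt.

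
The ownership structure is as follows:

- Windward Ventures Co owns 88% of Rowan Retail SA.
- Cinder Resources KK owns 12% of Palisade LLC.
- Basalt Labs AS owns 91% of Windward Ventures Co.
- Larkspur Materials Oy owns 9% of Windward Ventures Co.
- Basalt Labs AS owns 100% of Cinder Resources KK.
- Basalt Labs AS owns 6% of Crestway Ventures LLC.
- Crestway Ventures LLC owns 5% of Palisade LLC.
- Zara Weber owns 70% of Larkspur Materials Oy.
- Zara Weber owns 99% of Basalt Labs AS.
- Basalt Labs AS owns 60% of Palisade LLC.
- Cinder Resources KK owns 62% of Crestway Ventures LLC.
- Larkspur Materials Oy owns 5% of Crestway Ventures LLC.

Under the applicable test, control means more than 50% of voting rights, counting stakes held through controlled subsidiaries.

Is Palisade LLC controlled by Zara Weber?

Yes

Zara holds 99% of Basalt, so Zara controls Basalt.
Basalt holds 100% of Cinder, so Zara controls Cinder.
Zara holds 70% of Larkspur, so Zara controls Larkspur.
Basalt and Larkspur and Cinder together hold 6% + 5% + 62% = 73% of Crestway, so Zara controls Crestway.
Basalt and Crestway and Cinder together hold 60% + 5% + 12% = 77% of Palisade, so Zara controls Palisade.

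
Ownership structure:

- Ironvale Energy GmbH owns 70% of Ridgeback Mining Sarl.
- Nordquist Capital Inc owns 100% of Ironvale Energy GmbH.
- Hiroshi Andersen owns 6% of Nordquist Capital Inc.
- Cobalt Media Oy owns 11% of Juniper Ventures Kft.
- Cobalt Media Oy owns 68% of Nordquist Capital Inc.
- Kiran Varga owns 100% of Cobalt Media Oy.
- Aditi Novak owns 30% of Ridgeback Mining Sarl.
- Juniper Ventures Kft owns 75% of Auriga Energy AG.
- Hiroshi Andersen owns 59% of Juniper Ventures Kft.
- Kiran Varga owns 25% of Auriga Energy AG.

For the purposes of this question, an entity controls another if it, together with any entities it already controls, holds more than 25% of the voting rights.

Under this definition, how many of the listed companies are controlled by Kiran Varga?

Kiran holds 100% of Cobalt, so Kiran controls Cobalt.
Cobalt holds 68% of Nordquist, so Kiran controls Nordquist.
Nordquist holds 100% of Ironvale, so Kiran controls Ironvale.
Ironvale holds 70% of Ridgeback, so Kiran controls Ridgeback.
No other company's threshold is met.
Kiran controls 4 companies.

4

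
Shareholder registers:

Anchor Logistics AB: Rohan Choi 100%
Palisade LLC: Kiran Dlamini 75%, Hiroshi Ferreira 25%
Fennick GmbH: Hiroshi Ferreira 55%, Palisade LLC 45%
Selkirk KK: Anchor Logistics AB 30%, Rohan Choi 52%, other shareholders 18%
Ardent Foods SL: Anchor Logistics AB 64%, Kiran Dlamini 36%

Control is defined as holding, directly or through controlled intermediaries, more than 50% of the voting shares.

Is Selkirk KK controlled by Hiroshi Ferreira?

Hiroshi holds 55% of Fennick, so Hiroshi controls Fennick.
Neither Hiroshi nor any entity Hiroshi controls holds any voting interest in Selkirk.
So Hiroshi does not control Selkirk.

No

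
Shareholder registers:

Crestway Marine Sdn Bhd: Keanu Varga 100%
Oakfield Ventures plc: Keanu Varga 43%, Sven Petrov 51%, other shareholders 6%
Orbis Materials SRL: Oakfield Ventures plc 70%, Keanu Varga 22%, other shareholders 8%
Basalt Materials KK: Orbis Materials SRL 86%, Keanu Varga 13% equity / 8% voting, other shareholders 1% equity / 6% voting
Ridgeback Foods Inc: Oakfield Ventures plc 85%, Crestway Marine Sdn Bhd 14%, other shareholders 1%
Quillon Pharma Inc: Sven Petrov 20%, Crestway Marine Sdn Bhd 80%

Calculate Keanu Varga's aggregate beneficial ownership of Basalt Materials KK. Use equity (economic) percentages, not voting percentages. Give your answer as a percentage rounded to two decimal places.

Keanu reaches Basalt along 3 paths.
Via Oakfield → Orbis: 43% × 70% × 86% = 25.886%.
Via Orbis: 22% × 86% = 18.92%.
Direct stake: 13% = 13%.
Total: 25.886% + 18.92% + 13% = 57.806%.
Rounded: 57.81%.

57.81%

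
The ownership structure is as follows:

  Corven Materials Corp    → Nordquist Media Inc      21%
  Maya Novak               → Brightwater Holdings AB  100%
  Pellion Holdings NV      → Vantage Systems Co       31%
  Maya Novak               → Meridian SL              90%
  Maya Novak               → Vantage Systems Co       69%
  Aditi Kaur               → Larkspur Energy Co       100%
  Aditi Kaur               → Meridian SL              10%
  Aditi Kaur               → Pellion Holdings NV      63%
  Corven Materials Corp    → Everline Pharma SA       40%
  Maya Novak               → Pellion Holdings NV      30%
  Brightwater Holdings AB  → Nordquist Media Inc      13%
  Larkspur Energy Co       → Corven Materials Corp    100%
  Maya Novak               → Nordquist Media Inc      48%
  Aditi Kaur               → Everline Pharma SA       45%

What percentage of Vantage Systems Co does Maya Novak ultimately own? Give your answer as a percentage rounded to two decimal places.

78.30%

Maya reaches Vantage along 2 paths.
Direct stake: 69% = 69%.
Via Pellion: 30% × 31% = 9.3%.
Total: 69% + 9.3% = 78.3%.
Rounded: 78.30%.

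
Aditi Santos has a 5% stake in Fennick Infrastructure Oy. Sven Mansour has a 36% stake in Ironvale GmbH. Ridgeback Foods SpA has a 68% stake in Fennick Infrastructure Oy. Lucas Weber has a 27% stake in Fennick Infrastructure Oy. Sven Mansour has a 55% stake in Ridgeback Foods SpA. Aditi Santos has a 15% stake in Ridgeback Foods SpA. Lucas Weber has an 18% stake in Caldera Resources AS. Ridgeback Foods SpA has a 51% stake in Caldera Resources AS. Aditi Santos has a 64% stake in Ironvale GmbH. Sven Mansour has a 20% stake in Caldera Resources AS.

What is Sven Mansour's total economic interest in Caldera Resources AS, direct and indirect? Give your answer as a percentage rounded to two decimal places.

48.05%

Sven reaches Caldera along 2 paths.
Direct stake: 20% = 20%.
Via Ridgeback: 55% × 51% = 28.05%.
Total: 20% + 28.05% = 48.05%.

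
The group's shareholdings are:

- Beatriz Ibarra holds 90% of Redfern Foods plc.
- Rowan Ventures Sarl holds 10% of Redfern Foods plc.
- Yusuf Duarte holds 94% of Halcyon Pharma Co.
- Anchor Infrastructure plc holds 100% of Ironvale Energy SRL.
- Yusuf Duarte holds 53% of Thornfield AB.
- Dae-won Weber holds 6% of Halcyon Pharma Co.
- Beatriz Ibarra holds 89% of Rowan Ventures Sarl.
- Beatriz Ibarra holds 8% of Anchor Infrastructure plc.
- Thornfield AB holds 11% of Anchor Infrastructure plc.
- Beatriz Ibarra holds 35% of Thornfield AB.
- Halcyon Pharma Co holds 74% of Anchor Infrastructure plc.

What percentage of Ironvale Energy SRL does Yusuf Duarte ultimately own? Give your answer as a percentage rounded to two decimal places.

75.39%

Yusuf reaches Ironvale along 2 paths.
Via Thornfield → Anchor: 53% × 11% × 100% = 5.83%.
Via Halcyon → Anchor: 94% × 74% × 100% = 69.56%.
Total: 5.83% + 69.56% = 75.39%.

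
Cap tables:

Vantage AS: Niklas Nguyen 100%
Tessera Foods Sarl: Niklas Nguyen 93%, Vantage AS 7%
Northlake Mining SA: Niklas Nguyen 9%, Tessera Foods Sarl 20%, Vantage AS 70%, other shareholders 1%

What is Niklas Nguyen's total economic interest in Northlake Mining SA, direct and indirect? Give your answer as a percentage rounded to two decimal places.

Niklas reaches Northlake along 4 paths.
Direct stake: 9% = 9%.
Via Tessera: 93% × 20% = 18.6%.
Via Vantage → Tessera: 100% × 7% × 20% = 1.4%.
Via Vantage: 100% × 70% = 70%.
Total: 9% + 18.6% + 1.4% + 70% = 99%.
Rounded: 99.00%.

99.00%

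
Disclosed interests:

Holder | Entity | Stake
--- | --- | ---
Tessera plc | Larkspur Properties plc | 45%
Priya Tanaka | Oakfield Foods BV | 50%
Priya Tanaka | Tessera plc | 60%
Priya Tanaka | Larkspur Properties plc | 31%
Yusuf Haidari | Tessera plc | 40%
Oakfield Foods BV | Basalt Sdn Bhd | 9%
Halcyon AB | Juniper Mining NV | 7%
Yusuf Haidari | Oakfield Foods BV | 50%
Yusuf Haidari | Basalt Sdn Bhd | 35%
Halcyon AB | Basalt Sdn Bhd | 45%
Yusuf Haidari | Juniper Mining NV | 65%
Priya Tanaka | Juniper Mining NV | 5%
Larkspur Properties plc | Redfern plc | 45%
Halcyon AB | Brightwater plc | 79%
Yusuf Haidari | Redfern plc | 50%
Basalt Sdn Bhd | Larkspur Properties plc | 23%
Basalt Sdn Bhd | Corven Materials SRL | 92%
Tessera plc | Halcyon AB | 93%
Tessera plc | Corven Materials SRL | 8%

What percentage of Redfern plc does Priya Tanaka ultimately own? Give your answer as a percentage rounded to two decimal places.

29.16%

Priya reaches Redfern along 4 paths.
Via Tessera → Halcyon → Basalt → Larkspur: 60% × 93% × 45% × 23% × 45% = 2.598885%.
Via Oakfield → Basalt → Larkspur: 50% × 9% × 23% × 45% = 0.46575%.
Via Larkspur: 31% × 45% = 13.95%.
Via Tessera → Larkspur: 60% × 45% × 45% = 12.15%.
Total: 2.598885% + 0.46575% + 13.95% + 12.15% = 29.164635%.
Rounded: 29.16%.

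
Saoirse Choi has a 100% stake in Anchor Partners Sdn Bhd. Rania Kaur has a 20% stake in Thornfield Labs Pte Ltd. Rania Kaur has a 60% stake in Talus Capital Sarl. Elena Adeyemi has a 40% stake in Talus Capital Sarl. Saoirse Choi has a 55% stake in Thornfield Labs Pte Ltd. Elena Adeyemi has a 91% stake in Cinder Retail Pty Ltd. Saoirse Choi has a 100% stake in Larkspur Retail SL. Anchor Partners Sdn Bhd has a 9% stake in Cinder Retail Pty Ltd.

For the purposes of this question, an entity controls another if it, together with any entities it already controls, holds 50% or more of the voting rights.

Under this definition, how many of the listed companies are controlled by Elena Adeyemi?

1

Elena holds 91% of Cinder, so Elena controls Cinder.
No other company's threshold is met.
Elena controls 1 company.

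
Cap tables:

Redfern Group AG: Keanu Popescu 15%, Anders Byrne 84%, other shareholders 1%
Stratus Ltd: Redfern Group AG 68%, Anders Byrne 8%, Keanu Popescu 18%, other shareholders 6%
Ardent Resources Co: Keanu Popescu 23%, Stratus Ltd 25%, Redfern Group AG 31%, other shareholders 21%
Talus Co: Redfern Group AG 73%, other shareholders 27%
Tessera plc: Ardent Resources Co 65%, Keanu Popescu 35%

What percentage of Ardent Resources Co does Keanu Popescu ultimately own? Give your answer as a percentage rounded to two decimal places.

34.70%

Keanu reaches Ardent along 4 paths.
Direct stake: 23% = 23%.
Via Redfern → Stratus: 15% × 68% × 25% = 2.55%.
Via Stratus: 18% × 25% = 4.5%.
Via Redfern: 15% × 31% = 4.65%.
Total: 23% + 2.55% + 4.5% + 4.65% = 34.7%.
Rounded: 34.70%.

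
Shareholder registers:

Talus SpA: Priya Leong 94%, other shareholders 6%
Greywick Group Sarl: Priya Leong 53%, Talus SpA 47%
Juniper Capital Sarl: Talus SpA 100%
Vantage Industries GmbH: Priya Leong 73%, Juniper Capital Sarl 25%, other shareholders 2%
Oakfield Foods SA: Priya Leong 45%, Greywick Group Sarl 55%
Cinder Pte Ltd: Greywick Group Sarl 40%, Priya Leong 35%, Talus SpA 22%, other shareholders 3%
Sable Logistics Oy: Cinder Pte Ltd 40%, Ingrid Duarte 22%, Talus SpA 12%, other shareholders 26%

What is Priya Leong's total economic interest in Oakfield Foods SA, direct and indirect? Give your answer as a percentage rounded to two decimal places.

98.45%

Priya reaches Oakfield along 3 paths.
Direct stake: 45% = 45%.
Via Greywick: 53% × 55% = 29.15%.
Via Talus → Greywick: 94% × 47% × 55% = 24.299%.
Total: 45% + 29.15% + 24.299% = 98.449%.
Rounded: 98.45%.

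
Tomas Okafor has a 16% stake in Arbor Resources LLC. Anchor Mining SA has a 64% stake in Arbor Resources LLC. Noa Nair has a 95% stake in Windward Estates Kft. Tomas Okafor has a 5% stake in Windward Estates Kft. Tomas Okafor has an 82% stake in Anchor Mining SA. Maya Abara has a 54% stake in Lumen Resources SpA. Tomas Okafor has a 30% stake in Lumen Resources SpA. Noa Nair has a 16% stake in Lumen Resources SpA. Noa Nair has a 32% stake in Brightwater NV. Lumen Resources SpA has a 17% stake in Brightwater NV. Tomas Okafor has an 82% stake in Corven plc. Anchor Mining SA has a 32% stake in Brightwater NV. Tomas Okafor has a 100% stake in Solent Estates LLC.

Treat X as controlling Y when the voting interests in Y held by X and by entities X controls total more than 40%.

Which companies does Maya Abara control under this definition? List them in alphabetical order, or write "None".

Maya holds 54% of Lumen, so Maya controls Lumen.
No other company's threshold is met.

Lumen Resources SpA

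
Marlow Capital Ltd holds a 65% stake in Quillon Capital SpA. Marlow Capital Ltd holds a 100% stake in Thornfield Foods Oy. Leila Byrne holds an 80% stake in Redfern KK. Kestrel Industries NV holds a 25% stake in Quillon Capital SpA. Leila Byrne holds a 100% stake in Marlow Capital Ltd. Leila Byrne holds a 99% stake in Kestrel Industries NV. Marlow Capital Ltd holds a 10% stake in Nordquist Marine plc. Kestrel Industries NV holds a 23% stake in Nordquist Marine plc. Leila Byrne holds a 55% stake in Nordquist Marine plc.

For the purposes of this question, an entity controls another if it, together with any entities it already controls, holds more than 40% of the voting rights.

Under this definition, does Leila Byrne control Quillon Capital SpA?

Yes

Leila holds 99% of Kestrel, so Leila controls Kestrel.
Leila holds 100% of Marlow, so Leila controls Marlow.
Kestrel and Marlow together hold 25% + 65% = 90% of Quillon, so Leila controls Quillon.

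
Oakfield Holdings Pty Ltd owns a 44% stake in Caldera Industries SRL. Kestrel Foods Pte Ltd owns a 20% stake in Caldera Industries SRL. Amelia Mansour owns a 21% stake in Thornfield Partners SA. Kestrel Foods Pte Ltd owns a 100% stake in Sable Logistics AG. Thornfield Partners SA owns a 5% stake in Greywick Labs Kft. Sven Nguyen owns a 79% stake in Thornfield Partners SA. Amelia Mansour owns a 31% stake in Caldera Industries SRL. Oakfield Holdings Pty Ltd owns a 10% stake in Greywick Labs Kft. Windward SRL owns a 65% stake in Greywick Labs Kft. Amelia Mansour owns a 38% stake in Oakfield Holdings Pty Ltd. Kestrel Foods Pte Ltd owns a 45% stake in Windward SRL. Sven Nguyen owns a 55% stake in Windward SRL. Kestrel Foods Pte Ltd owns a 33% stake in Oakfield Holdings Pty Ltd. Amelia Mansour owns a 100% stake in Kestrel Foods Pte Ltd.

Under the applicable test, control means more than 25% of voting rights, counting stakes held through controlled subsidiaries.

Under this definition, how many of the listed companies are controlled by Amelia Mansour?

6

Amelia holds 100% of Kestrel, so Amelia controls Kestrel.
Kestrel holds 45% of Windward, so Amelia controls Windward.
Kestrel and Amelia together hold 33% + 38% = 71% of Oakfield, so Amelia controls Oakfield.
Amelia and Kestrel and Oakfield together hold 31% + 20% + 44% = 95% of Caldera, so Amelia controls Caldera.
Oakfield and Windward together hold 10% + 65% = 75% of Greywick, so Amelia controls Greywick.
Kestrel holds 100% of Sable, so Amelia controls Sable.
No other company's threshold is met.
Amelia controls 6 companies.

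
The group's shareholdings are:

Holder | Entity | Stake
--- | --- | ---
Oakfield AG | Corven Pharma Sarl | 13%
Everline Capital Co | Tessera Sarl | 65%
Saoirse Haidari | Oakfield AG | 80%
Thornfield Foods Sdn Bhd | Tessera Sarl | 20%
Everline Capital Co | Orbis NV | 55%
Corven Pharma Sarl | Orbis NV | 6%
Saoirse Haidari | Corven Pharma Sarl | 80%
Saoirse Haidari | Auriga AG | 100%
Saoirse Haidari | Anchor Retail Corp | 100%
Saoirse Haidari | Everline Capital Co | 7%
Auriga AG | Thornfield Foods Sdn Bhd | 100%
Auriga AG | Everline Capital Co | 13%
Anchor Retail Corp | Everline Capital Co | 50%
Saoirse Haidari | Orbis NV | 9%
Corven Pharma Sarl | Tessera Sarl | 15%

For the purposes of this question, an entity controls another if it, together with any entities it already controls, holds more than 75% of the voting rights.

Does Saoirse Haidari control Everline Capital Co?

No

Saoirse holds 100% of Anchor, so Saoirse controls Anchor.
Saoirse holds 80% of Oakfield, so Saoirse controls Oakfield.
Saoirse holds 100% of Auriga, so Saoirse controls Auriga.
Auriga holds 100% of Thornfield, so Saoirse controls Thornfield.
Saoirse and Oakfield together hold 80% + 13% = 93% of Corven, so Saoirse controls Corven.
In Everline, Saoirse's side holds only 13% + 50% + 7% = 70%, not > 75%.
So Saoirse does not control Everline.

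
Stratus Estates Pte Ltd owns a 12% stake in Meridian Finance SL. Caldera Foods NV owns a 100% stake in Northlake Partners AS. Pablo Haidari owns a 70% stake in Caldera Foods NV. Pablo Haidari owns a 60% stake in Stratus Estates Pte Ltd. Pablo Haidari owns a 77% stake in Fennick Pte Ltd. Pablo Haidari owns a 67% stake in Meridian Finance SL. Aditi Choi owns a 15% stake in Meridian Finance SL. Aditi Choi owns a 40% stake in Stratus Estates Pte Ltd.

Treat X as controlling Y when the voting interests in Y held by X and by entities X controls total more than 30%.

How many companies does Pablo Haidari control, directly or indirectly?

5

Pablo holds 60% of Stratus, so Pablo controls Stratus.
Pablo holds 70% of Caldera, so Pablo controls Caldera.
Pablo holds 77% of Fennick, so Pablo controls Fennick.
Caldera holds 100% of Northlake, so Pablo controls Northlake.
Pablo and Stratus together hold 67% + 12% = 79% of Meridian, so Pablo controls Meridian.
Pablo controls 5 companies.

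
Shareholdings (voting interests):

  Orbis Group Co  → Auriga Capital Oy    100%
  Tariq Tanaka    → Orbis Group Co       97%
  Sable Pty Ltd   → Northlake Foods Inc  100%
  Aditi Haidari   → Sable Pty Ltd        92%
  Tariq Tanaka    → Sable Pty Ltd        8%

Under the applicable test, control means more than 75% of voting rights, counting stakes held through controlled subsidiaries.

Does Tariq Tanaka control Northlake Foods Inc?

No

Tariq holds 97% of Orbis, so Tariq controls Orbis.
Orbis holds 100% of Auriga, so Tariq controls Auriga.
Neither Tariq nor any entity Tariq controls holds any voting interest in Northlake.
So Tariq does not control Northlake.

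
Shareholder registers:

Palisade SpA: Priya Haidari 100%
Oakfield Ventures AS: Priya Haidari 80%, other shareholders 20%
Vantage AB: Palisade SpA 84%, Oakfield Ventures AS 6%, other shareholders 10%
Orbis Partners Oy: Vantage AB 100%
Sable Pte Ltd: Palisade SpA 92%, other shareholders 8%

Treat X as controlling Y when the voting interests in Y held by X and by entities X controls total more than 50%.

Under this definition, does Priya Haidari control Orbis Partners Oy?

Yes

Priya holds 100% of Palisade, so Priya controls Palisade.
Priya holds 80% of Oakfield, so Priya controls Oakfield.
Palisade and Oakfield together hold 84% + 6% = 90% of Vantage, so Priya controls Vantage.
Vantage holds 100% of Orbis, so Priya controls Orbis.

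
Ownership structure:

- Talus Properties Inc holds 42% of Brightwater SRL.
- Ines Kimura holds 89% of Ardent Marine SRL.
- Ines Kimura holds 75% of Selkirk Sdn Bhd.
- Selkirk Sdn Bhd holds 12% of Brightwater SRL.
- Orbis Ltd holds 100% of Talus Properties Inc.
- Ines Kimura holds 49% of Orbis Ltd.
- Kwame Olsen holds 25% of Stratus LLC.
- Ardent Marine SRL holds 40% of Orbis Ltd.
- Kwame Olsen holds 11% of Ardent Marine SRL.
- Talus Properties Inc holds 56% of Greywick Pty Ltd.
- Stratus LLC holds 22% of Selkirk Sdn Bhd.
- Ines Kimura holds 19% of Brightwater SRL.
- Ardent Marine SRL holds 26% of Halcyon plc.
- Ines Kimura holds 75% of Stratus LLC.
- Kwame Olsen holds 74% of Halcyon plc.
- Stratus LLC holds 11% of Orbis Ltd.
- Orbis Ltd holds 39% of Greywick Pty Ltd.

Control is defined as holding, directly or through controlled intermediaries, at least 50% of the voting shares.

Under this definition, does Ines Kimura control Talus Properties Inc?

Yes

Ines holds 75% of Stratus, so Ines controls Stratus.
Ines holds 89% of Ardent, so Ines controls Ardent.
Ardent and Ines and Stratus together hold 40% + 49% + 11% = 100% of Orbis, so Ines controls Orbis.
Orbis holds 100% of Talus, so Ines controls Talus.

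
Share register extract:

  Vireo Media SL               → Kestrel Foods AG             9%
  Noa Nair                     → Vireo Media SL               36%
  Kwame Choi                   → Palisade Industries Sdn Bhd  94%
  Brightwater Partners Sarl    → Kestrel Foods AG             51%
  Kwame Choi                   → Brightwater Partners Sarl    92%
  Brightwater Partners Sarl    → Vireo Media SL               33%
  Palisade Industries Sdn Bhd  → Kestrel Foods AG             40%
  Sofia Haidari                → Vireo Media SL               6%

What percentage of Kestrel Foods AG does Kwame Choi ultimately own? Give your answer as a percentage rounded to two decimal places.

Kwame reaches Kestrel along 3 paths.
Via Brightwater → Vireo: 92% × 33% × 9% = 2.7324%.
Via Brightwater: 92% × 51% = 46.92%.
Via Palisade: 94% × 40% = 37.6%.
Total: 2.7324% + 46.92% + 37.6% = 87.2524%.
Rounded: 87.25%.

87.25%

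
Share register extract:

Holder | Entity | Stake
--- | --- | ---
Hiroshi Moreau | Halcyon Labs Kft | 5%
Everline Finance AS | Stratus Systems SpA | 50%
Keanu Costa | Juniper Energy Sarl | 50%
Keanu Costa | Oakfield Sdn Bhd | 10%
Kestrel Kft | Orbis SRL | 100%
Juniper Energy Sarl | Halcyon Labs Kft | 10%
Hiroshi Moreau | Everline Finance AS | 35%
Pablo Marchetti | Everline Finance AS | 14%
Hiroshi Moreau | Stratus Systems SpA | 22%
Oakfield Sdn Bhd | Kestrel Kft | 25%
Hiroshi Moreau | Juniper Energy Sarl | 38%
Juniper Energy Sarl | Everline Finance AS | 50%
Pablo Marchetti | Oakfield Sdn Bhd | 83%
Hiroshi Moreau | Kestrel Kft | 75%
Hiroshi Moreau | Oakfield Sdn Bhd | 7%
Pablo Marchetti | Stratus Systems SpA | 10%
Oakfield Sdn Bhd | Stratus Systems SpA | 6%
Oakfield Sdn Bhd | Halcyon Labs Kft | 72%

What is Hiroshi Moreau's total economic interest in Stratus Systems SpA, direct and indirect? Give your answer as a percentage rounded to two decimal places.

49.42%

Hiroshi reaches Stratus along 4 paths.
Direct stake: 22% = 22%.
Via Everline: 35% × 50% = 17.5%.
Via Juniper → Everline: 38% × 50% × 50% = 9.5%.
Via Oakfield: 7% × 6% = 0.42%.
Total: 22% + 17.5% + 9.5% + 0.42% = 49.42%.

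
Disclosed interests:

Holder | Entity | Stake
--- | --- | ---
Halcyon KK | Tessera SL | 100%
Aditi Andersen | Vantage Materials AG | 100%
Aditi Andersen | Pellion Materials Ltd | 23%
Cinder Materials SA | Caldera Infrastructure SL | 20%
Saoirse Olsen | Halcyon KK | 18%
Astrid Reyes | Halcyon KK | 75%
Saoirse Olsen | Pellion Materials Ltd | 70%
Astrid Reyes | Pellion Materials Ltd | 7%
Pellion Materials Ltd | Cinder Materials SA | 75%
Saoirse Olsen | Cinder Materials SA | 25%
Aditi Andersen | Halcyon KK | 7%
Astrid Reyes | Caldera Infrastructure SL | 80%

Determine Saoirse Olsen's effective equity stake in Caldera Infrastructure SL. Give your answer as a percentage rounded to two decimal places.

Saoirse reaches Caldera along 2 paths.
Via Cinder: 25% × 20% = 5%.
Via Pellion → Cinder: 70% × 75% × 20% = 10.5%.
Total: 5% + 10.5% = 15.5%.
Rounded: 15.50%.

15.50%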